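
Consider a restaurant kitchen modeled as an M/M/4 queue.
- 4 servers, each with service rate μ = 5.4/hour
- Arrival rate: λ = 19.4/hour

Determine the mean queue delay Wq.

Traffic intensity: ρ = λ/(cμ) = 19.4/(4×5.4) = 0.8981
Since ρ = 0.8981 < 1, system is stable.
Offered load a = λ/μ = cρ = 19.4/5.4 = 3.5926
P₀ = [ Σₙ₌₀^3 aⁿ/n! + a^4/(4!(1-ρ)) ]⁻¹
Σ = a^0/0! + a^1/1! + a^2/2! + a^3/3! = 1.0000 + 3.5926 + 6.4534 + 7.7281 = 18.7741
a^4/(4!(1-ρ)) = 166.5835/(24 × 0.1018519) = 68.1478
P₀ = 1/(18.7741 + 68.1478) = 0.01150
Lq = P₀·a^4·ρ / (4!(1-ρ)²) = 0.0115046 × 166.5835 × 0.898148 / (24 × 0.0103738) = 6.9136
Wq = Lq/λ = 6.9136/19.4 = 0.3564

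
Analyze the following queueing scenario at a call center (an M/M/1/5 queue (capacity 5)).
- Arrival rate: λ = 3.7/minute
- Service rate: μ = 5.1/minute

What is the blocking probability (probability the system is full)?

ρ = λ/μ = 3.7/5.1 = 0.7255
P₀ = (1-ρ)/(1-ρ^(K+1)) = (1-0.7255)/(1-0.7255^6) = 0.2745/0.8542 = 0.3214
P_K = P₀×ρ^K = 0.32136 × 0.7255^5 = 0.32136 × 0.20100 = 0.06459
Blocking probability = 6.46%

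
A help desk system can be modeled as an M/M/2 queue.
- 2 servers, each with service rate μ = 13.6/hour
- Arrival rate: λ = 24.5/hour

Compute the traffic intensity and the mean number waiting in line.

Traffic intensity: ρ = λ/(cμ) = 24.5/(2×13.6) = 0.9007
Since ρ = 0.9007 < 1, system is stable.
Offered load a = λ/μ = cρ = 24.5/13.6 = 1.8015
P₀ = [ Σₙ₌₀^1 aⁿ/n! + a^2/(2!(1-ρ)) ]⁻¹
Σ = a^0/0! + a^1/1! = 1.0000 + 1.8015 = 2.8015
a^2/(2!(1-ρ)) = 3.24530/(2 × 0.0992647) = 16.3467
P₀ = 1/(2.8015 + 16.3467) = 0.05222
Lq = P₀·a^2·ρ / (2!(1-ρ)²) = 0.052224 × 3.2453 × 0.90074 / (2 × 0.0098535) = 7.7465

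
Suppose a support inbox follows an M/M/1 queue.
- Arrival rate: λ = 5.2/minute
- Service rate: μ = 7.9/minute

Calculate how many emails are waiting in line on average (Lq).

ρ = λ/μ = 5.2/7.9 = 0.6582
For M/M/1: Lq = λ²/(μ(μ-λ))
Lq = 27.04/(7.9 × 2.70)
Lq = 1.2677 emails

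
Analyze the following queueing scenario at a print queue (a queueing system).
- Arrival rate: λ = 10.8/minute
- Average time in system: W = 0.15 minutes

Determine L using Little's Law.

Little's Law: L = λW
L = 10.8 × 0.15 = 1.6200 jobs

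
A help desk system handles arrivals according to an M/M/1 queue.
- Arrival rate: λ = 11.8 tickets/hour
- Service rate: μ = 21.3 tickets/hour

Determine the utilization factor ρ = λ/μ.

Server utilization: ρ = λ/μ
ρ = 11.8/21.3 = 0.5540
The server is busy 55.40% of the time.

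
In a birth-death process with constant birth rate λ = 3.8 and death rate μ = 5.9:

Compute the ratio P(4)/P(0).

For constant rates: P(n)/P(0) = (λ/μ)^n
P(4)/P(0) = (3.8/5.9)^4 = 0.6441^4 = 0.1721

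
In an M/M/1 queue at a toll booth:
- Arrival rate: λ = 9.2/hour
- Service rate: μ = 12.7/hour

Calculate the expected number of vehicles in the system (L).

ρ = λ/μ = 9.2/12.7 = 0.7244
For M/M/1: L = λ/(μ-λ)
L = 9.2/(12.7-9.2) = 9.2/3.50
L = 2.6286 vehicles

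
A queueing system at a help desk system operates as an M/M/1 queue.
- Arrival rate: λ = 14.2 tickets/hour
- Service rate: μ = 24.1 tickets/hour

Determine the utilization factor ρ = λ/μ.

Server utilization: ρ = λ/μ
ρ = 14.2/24.1 = 0.5892
The server is busy 58.92% of the time.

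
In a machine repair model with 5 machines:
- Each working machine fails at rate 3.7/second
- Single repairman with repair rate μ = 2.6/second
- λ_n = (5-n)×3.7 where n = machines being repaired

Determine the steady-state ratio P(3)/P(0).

P(3)/P(0) = ∏_{i=0}^{3-1} λ_i/μ_{i+1}
= (5-0)×3.7/2.6 × (5-1)×3.7/2.6 × (5-2)×3.7/2.6
= 172.9165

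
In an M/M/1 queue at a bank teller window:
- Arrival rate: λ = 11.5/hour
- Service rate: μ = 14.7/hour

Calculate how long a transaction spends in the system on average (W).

First, compute utilization: ρ = λ/μ = 11.5/14.7 = 0.7823
For M/M/1: W = 1/(μ-λ)
W = 1/(14.7-11.5) = 1/3.20
W = 0.3125 hours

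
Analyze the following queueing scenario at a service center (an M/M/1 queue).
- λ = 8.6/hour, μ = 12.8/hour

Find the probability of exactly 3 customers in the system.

ρ = λ/μ = 8.6/12.8 = 0.6719
P(n) = (1-ρ)ρⁿ
P(3) = (1-0.6719) × 0.6719^3
P(3) = 0.32810 × 0.30333
P(3) = 0.09952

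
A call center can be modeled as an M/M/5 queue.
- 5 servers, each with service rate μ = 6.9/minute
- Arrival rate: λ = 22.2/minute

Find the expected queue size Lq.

Traffic intensity: ρ = λ/(cμ) = 22.2/(5×6.9) = 0.6435
Since ρ = 0.6435 < 1, system is stable.
Offered load a = λ/μ = cρ = 22.2/6.9 = 3.2174
P₀ = [ Σₙ₌₀^4 aⁿ/n! + a^5/(5!(1-ρ)) ]⁻¹
Σ = a^0/0! + a^1/1! + a^2/2! + a^3/3! + a^4/4! = 1.0000 + 3.2174 + 5.1758 + 5.5509 + 4.4648 = 19.4089
a^5/(5!(1-ρ)) = 344.7620/(120 × 0.35652) = 8.0585
P₀ = 1/(19.4089 + 8.0585) = 0.03641
Lq = P₀·a^5·ρ / (5!(1-ρ)²) = 0.036407 × 344.7620 × 0.64348 / (120 × 0.12711) = 0.5295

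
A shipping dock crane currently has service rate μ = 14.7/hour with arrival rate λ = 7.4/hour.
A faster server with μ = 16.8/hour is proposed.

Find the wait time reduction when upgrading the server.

System 1: ρ₁ = 7.4/14.7 = 0.5034, W₁ = 1/(14.7-7.4) = 0.1370
System 2: ρ₂ = 7.4/16.8 = 0.4405, W₂ = 1/(16.8-7.4) = 0.1064
Improvement: (W₁-W₂)/W₁ = (0.1370-0.1064)/0.1370 = 22.34%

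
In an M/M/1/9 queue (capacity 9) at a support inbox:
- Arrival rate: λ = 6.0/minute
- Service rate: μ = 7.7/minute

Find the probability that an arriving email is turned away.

ρ = λ/μ = 6.0/7.7 = 0.77922
P₀ = (1-ρ)/(1-ρ^(K+1)) = (1-0.77922)/(1-0.77922^10) = 0.22078/0.91747 = 0.2406
P_K = P₀×ρ^K = 0.24064 × 0.77922^9 = 0.24064 × 0.10591 = 0.02549
Blocking probability = 2.55%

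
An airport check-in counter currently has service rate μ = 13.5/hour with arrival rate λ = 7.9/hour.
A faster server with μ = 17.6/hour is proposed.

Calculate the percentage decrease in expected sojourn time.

System 1: ρ₁ = 7.9/13.5 = 0.5852, W₁ = 1/(13.5-7.9) = 0.1786
System 2: ρ₂ = 7.9/17.6 = 0.4489, W₂ = 1/(17.6-7.9) = 0.1031
Improvement: (W₁-W₂)/W₁ = (0.1786-0.1031)/0.1786 = 42.27%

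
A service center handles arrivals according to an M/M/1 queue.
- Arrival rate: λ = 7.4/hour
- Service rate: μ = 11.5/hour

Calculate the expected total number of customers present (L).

ρ = λ/μ = 7.4/11.5 = 0.6435
For M/M/1: L = λ/(μ-λ)
L = 7.4/(11.5-7.4) = 7.4/4.10
L = 1.8049 customers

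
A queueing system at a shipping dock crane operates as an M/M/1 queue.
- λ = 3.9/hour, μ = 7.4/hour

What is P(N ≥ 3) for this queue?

ρ = λ/μ = 3.9/7.4 = 0.5270
P(N ≥ n) = ρⁿ
P(N ≥ 3) = 0.5270^3
P(N ≥ 3) = 0.1464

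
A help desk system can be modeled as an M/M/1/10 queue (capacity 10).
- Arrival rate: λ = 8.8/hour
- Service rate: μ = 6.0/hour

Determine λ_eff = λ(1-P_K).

ρ = λ/μ = 8.8/6.0 = 1.46667
P₀ = (1-ρ)/(1-ρ^(K+1)) = (1-1.46667)/(1-1.46667^11) = -0.4667/-66.5548 = 0.007012
P_K = P₀×ρ^K = 0.007012 × 1.46667^10 = 0.007012 × 46.0600 = 0.3230
λ_eff = λ(1-P_K) = 8.8 × (1 - 0.322963) = 8.8 × 0.677037 = 5.9579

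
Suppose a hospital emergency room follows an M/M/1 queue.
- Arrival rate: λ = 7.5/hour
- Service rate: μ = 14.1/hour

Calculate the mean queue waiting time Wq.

First, compute utilization: ρ = λ/μ = 7.5/14.1 = 0.5319
For M/M/1: Wq = λ/(μ(μ-λ))
Wq = 7.5/(14.1 × (14.1-7.5))
Wq = 7.5/(14.1 × 6.60)
Wq = 0.08059 hours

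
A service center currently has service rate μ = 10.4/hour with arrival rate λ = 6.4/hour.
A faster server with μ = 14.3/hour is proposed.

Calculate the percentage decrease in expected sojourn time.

System 1: ρ₁ = 6.4/10.4 = 0.6154, W₁ = 1/(10.4-6.4) = 0.25000
System 2: ρ₂ = 6.4/14.3 = 0.4476, W₂ = 1/(14.3-6.4) = 0.12658
Improvement: (W₁-W₂)/W₁ = (0.25000-0.12658)/0.25000 = 49.37%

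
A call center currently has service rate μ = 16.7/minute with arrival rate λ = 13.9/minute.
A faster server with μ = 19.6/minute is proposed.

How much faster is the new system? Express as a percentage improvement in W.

System 1: ρ₁ = 13.9/16.7 = 0.8323, W₁ = 1/(16.7-13.9) = 0.3571
System 2: ρ₂ = 13.9/19.6 = 0.7092, W₂ = 1/(19.6-13.9) = 0.1754
Improvement: (W₁-W₂)/W₁ = (0.3571-0.1754)/0.3571 = 50.88%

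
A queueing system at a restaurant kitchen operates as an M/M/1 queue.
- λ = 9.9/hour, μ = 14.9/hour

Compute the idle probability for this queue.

ρ = λ/μ = 9.9/14.9 = 0.6644
P(0) = 1 - ρ = 1 - 0.6644 = 0.3356
The server is idle 33.56% of the time.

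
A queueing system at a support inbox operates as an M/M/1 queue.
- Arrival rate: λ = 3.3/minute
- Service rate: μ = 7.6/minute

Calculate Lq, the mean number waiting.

ρ = λ/μ = 3.3/7.6 = 0.4342
For M/M/1: Lq = λ²/(μ(μ-λ))
Lq = 10.89/(7.6 × 4.30)
Lq = 0.3332 emails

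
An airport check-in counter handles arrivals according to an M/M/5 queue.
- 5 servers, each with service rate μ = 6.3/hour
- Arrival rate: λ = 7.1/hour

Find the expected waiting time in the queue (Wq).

Traffic intensity: ρ = λ/(cμ) = 7.1/(5×6.3) = 0.2254
Since ρ = 0.2254 < 1, system is stable.
Offered load a = λ/μ = cρ = 7.1/6.3 = 1.1270
P₀ = [ Σₙ₌₀^4 aⁿ/n! + a^5/(5!(1-ρ)) ]⁻¹
Σ = a^0/0! + a^1/1! + a^2/2! + a^3/3! + a^4/4! = 1.0000 + 1.1270 + 0.6350 + 0.2386 + 0.06721 = 3.0678
a^5/(5!(1-ρ)) = 1.8180/(120 × 0.7746) = 0.01956
P₀ = 1/(3.0678 + 0.01956) = 0.3239
Lq = P₀·a^5·ρ / (5!(1-ρ)²) = 0.3239 × 1.8180 × 0.2254 / (120 × 0.6000) = 0.001843
Wq = Lq/λ = 0.001843/7.1 = 0.0002596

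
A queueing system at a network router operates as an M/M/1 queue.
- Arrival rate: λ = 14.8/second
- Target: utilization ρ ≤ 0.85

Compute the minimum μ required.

ρ = λ/μ, so μ = λ/ρ
μ ≥ 14.8/0.85 = 17.4118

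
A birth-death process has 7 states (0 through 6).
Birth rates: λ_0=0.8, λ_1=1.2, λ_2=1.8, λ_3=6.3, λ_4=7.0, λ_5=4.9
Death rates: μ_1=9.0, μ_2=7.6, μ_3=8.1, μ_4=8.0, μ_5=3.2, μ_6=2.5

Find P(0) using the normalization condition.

Ratios P(n)/P(0) = (λ₀···λₙ₋₁)/(μ₁···μₙ):
P(1)/P(0) = (0.8)/(9.0) = 0.08889
P(2)/P(0) = (0.8×1.2)/(9.0×7.6) = 0.01404
P(3)/P(0) = (0.8×1.2×1.8)/(9.0×7.6×8.1) = 0.003119
P(4)/P(0) = (0.8×1.2×1.8×6.3)/(9.0×7.6×8.1×8.0) = 0.002456
P(5)/P(0) = (0.8×1.2×1.8×6.3×7.0)/(9.0×7.6×8.1×8.0×3.2) = 0.005373
P(6)/P(0) = (0.8×1.2×1.8×6.3×7.0×4.9)/(9.0×7.6×8.1×8.0×3.2×2.5) = 0.01053

Normalization: ∑ P(n) = 1
P(0) × (1.0000 + 0.08889 + 0.01404 + 0.003119 + 0.002456 + 0.005373 + 0.01053) = 1
P(0) × 1.1244 = 1
P(0) = 1/1.1244 = 0.8894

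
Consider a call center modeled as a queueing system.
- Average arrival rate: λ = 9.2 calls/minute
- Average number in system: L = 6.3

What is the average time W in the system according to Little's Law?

Little's Law: L = λW, so W = L/λ
W = 6.3/9.2 = 0.6848 minutes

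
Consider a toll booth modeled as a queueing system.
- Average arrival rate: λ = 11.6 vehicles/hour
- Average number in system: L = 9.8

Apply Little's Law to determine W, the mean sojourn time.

Little's Law: L = λW, so W = L/λ
W = 9.8/11.6 = 0.8448 hours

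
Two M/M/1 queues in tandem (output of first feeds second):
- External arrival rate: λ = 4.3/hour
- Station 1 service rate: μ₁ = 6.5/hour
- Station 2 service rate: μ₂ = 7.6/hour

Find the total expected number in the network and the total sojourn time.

By Jackson's theorem, each station behaves as independent M/M/1.
Station 1: ρ₁ = 4.3/6.5 = 0.6615, L₁ = ρ₁/(1-ρ₁) = λ/(μ₁-λ) = 4.3/2.20 = 1.95455
Station 2: ρ₂ = 4.3/7.6 = 0.5658, L₂ = ρ₂/(1-ρ₂) = λ/(μ₂-λ) = 4.3/3.30 = 1.30303
Total: L = L₁ + L₂ = 1.95455 + 1.30303 = 3.2576
W = L/λ = 3.2576/4.3 = 0.7576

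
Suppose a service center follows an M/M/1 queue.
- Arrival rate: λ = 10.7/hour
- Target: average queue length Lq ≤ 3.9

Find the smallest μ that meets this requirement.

For M/M/1: Lq = λ²/(μ(μ-λ))
Need Lq ≤ 3.9, i.e. μ(μ-λ) ≥ λ²/3.9
μ² - 10.7μ - 114.49/3.9 ≥ 0  →  μ² - 10.7μ - 29.3564 ≥ 0
Quadratic formula (positive root): μ = [λ + √(λ² + 4×29.3564)]/2
Discriminant: 114.49 + 4×29.3564 = 231.9156, √231.9156 = 15.2288
μ ≥ (10.7 + 15.2288)/2 = 12.9644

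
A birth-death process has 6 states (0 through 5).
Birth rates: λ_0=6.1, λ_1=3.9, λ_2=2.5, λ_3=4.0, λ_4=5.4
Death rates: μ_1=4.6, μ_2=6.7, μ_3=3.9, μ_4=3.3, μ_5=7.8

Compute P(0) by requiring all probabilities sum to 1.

Ratios P(n)/P(0) = (λ₀···λₙ₋₁)/(μ₁···μₙ):
P(1)/P(0) = (6.1)/(4.6) = 1.3261
P(2)/P(0) = (6.1×3.9)/(4.6×6.7) = 0.7719
P(3)/P(0) = (6.1×3.9×2.5)/(4.6×6.7×3.9) = 0.4948
P(4)/P(0) = (6.1×3.9×2.5×4.0)/(4.6×6.7×3.9×3.3) = 0.5998
P(5)/P(0) = (6.1×3.9×2.5×4.0×5.4)/(4.6×6.7×3.9×3.3×7.8) = 0.4152

Normalization: ∑ P(n) = 1
P(0) × (1.0000 + 1.3261 + 0.7719 + 0.4948 + 0.5998 + 0.4152) = 1
P(0) × 4.6078 = 1
P(0) = 1/4.6078 = 0.2170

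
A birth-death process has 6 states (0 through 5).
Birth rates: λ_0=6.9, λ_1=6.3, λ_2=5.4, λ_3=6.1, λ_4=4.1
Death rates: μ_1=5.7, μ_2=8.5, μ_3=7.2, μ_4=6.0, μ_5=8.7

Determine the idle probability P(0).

Ratios P(n)/P(0) = (λ₀···λₙ₋₁)/(μ₁···μₙ):
P(1)/P(0) = (6.9)/(5.7) = 1.21053
P(2)/P(0) = (6.9×6.3)/(5.7×8.5) = 0.897214
P(3)/P(0) = (6.9×6.3×5.4)/(5.7×8.5×7.2) = 0.672910
P(4)/P(0) = (6.9×6.3×5.4×6.1)/(5.7×8.5×7.2×6.0) = 0.684125
P(5)/P(0) = (6.9×6.3×5.4×6.1×4.1)/(5.7×8.5×7.2×6.0×8.7) = 0.322404

Normalization: ∑ P(n) = 1
P(0) × (1.00000 + 1.21053 + 0.897214 + 0.672910 + 0.684125 + 0.322404) = 1
P(0) × 4.7872 = 1
P(0) = 1/4.7872 = 0.2089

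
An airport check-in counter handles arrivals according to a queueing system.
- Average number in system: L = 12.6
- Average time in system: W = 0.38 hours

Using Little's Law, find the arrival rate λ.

Little's Law: L = λW, so λ = L/W
λ = 12.6/0.38 = 33.1579 passengers/hour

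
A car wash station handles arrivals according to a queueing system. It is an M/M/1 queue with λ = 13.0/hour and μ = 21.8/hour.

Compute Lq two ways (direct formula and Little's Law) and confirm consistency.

Method 1 (direct): Lq = λ²/(μ(μ-λ)) = 169.00/(21.8 × 8.80) = 0.8809

Method 2 (Little's Law):
W = 1/(μ-λ) = 1/8.80 = 0.113636
Wq = W - 1/μ = 0.113636 - 0.0458716 = 0.06776
Lq = λWq = 13.0 × 0.06776 = 0.8809 ✔ (matches Method 1)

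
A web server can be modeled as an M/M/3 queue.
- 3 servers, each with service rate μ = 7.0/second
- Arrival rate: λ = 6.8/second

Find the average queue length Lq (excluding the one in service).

Traffic intensity: ρ = λ/(cμ) = 6.8/(3×7.0) = 0.3238
Since ρ = 0.3238 < 1, system is stable.
Offered load a = λ/μ = cρ = 6.8/7.0 = 0.9714
P₀ = [ Σₙ₌₀^2 aⁿ/n! + a^3/(3!(1-ρ)) ]⁻¹
Σ = a^0/0! + a^1/1! + a^2/2! = 1.0000 + 0.97143 + 0.47184 = 2.4433
a^3/(3!(1-ρ)) = 0.9167/(6 × 0.6762) = 0.2259
P₀ = 1/(2.4433 + 0.2259) = 0.3746
Lq = P₀·a^3·ρ / (3!(1-ρ)²) = 0.37464 × 0.91671 × 0.32381 / (6 × 0.45723) = 0.04054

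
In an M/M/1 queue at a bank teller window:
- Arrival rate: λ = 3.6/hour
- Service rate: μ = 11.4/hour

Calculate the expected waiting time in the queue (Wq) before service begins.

First, compute utilization: ρ = λ/μ = 3.6/11.4 = 0.3158
For M/M/1: Wq = λ/(μ(μ-λ))
Wq = 3.6/(11.4 × (11.4-3.6))
Wq = 3.6/(11.4 × 7.80)
Wq = 0.04049 hours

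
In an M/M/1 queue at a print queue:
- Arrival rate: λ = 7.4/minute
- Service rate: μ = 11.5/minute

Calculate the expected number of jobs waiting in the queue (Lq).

ρ = λ/μ = 7.4/11.5 = 0.6435
For M/M/1: Lq = λ²/(μ(μ-λ))
Lq = 54.76/(11.5 × 4.10)
Lq = 1.1614 jobs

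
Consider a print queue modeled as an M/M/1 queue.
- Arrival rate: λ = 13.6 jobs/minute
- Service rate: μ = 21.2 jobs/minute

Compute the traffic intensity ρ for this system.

Server utilization: ρ = λ/μ
ρ = 13.6/21.2 = 0.6415
The server is busy 64.15% of the time.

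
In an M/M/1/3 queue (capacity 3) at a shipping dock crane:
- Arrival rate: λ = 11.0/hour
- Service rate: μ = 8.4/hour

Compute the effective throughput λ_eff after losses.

ρ = λ/μ = 11.0/8.4 = 1.30952
P₀ = (1-ρ)/(1-ρ^(K+1)) = (1-1.30952)/(1-1.30952^4) = -0.3095/-1.9407 = 0.1595
P_K = P₀×ρ^K = 0.1595 × 1.30952^3 = 0.1595 × 2.2456 = 0.3582
λ_eff = λ(1-P_K) = 11.0 × (1 - 0.358155) = 11.0 × 0.641845 = 7.0603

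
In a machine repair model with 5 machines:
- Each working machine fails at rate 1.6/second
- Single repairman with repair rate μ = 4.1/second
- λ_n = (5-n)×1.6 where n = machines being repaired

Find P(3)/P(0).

P(3)/P(0) = ∏_{i=0}^{3-1} λ_i/μ_{i+1}
= (5-0)×1.6/4.1 × (5-1)×1.6/4.1 × (5-2)×1.6/4.1
= 3.5658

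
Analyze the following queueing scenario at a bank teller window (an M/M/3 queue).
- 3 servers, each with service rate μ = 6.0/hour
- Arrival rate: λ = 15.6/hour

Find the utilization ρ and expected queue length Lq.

Traffic intensity: ρ = λ/(cμ) = 15.6/(3×6.0) = 0.8667
Since ρ = 0.8667 < 1, system is stable.
Offered load a = λ/μ = cρ = 15.6/6.0 = 2.6000
P₀ = [ Σₙ₌₀^2 aⁿ/n! + a^3/(3!(1-ρ)) ]⁻¹
Σ = a^0/0! + a^1/1! + a^2/2! = 1.0000 + 2.6000 + 3.3800 = 6.9800
a^3/(3!(1-ρ)) = 17.57600/(6 × 0.1333333) = 21.9700
P₀ = 1/(6.9800 + 21.9700) = 0.03454
Lq = P₀·a^3·ρ / (3!(1-ρ)²) = 0.0345423 × 17.5760 × 0.866667 / (6 × 0.0177778) = 4.9328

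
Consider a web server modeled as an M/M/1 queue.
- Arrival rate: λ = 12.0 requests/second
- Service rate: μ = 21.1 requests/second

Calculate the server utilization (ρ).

Server utilization: ρ = λ/μ
ρ = 12.0/21.1 = 0.5687
The server is busy 56.87% of the time.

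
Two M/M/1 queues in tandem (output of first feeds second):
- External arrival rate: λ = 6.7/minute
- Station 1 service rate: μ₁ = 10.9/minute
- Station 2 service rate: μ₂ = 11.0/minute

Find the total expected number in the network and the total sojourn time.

By Jackson's theorem, each station behaves as independent M/M/1.
Station 1: ρ₁ = 6.7/10.9 = 0.6147, L₁ = ρ₁/(1-ρ₁) = λ/(μ₁-λ) = 6.7/4.20 = 1.59524
Station 2: ρ₂ = 6.7/11.0 = 0.6091, L₂ = ρ₂/(1-ρ₂) = λ/(μ₂-λ) = 6.7/4.30 = 1.55814
Total: L = L₁ + L₂ = 1.59524 + 1.55814 = 3.1534
W = L/λ = 3.1534/6.7 = 0.4707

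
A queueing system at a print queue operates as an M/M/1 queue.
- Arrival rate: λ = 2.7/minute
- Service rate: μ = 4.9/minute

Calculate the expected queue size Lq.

ρ = λ/μ = 2.7/4.9 = 0.5510
For M/M/1: Lq = λ²/(μ(μ-λ))
Lq = 7.29/(4.9 × 2.20)
Lq = 0.6763 jobs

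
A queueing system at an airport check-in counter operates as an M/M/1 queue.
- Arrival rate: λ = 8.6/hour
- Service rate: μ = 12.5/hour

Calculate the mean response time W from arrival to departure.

First, compute utilization: ρ = λ/μ = 8.6/12.5 = 0.6880
For M/M/1: W = 1/(μ-λ)
W = 1/(12.5-8.6) = 1/3.90
W = 0.2564 hours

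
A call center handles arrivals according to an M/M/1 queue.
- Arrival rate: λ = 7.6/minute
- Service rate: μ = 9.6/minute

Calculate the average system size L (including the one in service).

ρ = λ/μ = 7.6/9.6 = 0.7917
For M/M/1: L = λ/(μ-λ)
L = 7.6/(9.6-7.6) = 7.6/2.00
L = 3.8000 calls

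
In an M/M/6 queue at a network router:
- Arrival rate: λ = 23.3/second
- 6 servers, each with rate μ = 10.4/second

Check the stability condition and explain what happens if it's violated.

Stability requires ρ = λ/(cμ) < 1
ρ = 23.3/(6 × 10.4) = 23.3/62.40 = 0.3734
Since 0.3734 < 1, the system is STABLE.
The servers are busy 37.34% of the time.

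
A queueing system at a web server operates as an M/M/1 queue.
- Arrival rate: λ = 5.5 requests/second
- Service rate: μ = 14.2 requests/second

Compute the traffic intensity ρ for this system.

Server utilization: ρ = λ/μ
ρ = 5.5/14.2 = 0.3873
The server is busy 38.73% of the time.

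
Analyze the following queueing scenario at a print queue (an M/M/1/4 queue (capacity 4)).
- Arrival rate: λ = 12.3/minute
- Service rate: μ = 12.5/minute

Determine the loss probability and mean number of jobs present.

ρ = λ/μ = 12.3/12.5 = 0.9840
P₀ = (1-ρ)/(1-ρ^(K+1)) = (1-0.9840)/(1-0.9840^5) = 0.01600/0.07748 = 0.2065
P_K = P₀×ρ^K = 0.2065 × 0.9840^4 = 0.2065 × 0.9375 = 0.1936
Blocking probability P_4 = 0.1936 (19.36%)
L = ρ[1 - (K+1)ρ^K + Kρ^(K+1)] / [(1-ρ)(1-ρ^(K+1))]
L = 0.9840 × (1 - 5×0.937519682 + 4×0.922519367) / ((1 - 0.9840) × (1 - 0.922519367)) = 1.9677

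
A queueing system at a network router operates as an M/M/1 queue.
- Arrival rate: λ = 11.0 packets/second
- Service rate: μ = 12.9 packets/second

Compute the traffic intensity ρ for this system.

Server utilization: ρ = λ/μ
ρ = 11.0/12.9 = 0.8527
The server is busy 85.27% of the time.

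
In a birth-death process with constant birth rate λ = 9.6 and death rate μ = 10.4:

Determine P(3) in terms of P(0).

For constant rates: P(n)/P(0) = (λ/μ)^n
P(3)/P(0) = (9.6/10.4)^3 = 0.92308^3 = 0.7865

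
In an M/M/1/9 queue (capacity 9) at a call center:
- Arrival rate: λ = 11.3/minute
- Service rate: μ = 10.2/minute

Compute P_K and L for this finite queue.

ρ = λ/μ = 11.3/10.2 = 1.107843
P₀ = (1-ρ)/(1-ρ^(K+1)) = (1-1.107843)/(1-1.107843^10) = -0.107843/-1.78472 = 0.06043
P_K = P₀×ρ^K = 0.06043 × 1.107843^9 = 0.06043 × 2.5136 = 0.1519
Blocking probability P_9 = 0.1519 (15.19%)
L = ρ[1 - (K+1)ρ^K + Kρ^(K+1)] / [(1-ρ)(1-ρ^(K+1))]
L = 1.107843 × (1 - 10×2.513645 + 9×2.784724) / ((1 - 1.107843) × (1 - 2.784724)) = 5.3304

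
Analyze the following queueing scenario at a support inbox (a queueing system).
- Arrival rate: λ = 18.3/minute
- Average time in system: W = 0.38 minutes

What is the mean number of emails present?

Little's Law: L = λW
L = 18.3 × 0.38 = 6.9540 emails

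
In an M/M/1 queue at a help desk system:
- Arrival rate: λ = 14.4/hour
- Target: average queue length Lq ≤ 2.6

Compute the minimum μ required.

For M/M/1: Lq = λ²/(μ(μ-λ))
Need Lq ≤ 2.6, i.e. μ(μ-λ) ≥ λ²/2.6
μ² - 14.4μ - 207.36/2.6 ≥ 0  →  μ² - 14.4μ - 79.75385 ≥ 0
Quadratic formula (positive root): μ = [λ + √(λ² + 4×79.75385)]/2
Discriminant: 207.36 + 4×79.75385 = 526.3754, √526.3754 = 22.94287
μ ≥ (14.4 + 22.94287)/2 = 18.6714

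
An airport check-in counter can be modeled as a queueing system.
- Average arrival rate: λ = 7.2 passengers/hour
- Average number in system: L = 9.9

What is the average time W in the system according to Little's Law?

Little's Law: L = λW, so W = L/λ
W = 9.9/7.2 = 1.3750 hours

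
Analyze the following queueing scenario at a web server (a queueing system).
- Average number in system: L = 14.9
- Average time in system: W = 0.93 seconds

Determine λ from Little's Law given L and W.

Little's Law: L = λW, so λ = L/W
λ = 14.9/0.93 = 16.0215 requests/second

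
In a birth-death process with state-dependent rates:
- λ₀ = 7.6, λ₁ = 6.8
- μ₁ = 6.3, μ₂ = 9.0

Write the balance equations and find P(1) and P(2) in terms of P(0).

Balance equations:
State 0: λ₀P₀ = μ₁P₁ → P₁ = (λ₀/μ₁)P₀ = (7.6/6.3)P₀ = 1.2063P₀
State 1: P₂ = (λ₀λ₁)/(μ₁μ₂)P₀ = (7.6×6.8)/(6.3×9.0)P₀ = 0.9115P₀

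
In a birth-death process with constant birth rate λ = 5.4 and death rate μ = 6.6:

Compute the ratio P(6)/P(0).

For constant rates: P(n)/P(0) = (λ/μ)^n
P(6)/P(0) = (5.4/6.6)^6 = 0.8182^6 = 0.3000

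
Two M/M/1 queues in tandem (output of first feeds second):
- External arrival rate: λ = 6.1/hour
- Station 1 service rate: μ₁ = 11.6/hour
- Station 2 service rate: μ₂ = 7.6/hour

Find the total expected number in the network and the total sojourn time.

By Jackson's theorem, each station behaves as independent M/M/1.
Station 1: ρ₁ = 6.1/11.6 = 0.5259, L₁ = ρ₁/(1-ρ₁) = λ/(μ₁-λ) = 6.1/5.50 = 1.1091
Station 2: ρ₂ = 6.1/7.6 = 0.8026, L₂ = ρ₂/(1-ρ₂) = λ/(μ₂-λ) = 6.1/1.50 = 4.0667
Total: L = L₁ + L₂ = 1.1091 + 4.0667 = 5.1758
W = L/λ = 5.1758/6.1 = 0.8485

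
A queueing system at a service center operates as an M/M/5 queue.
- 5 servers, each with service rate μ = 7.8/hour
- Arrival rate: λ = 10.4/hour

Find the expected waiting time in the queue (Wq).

Traffic intensity: ρ = λ/(cμ) = 10.4/(5×7.8) = 0.2667
Since ρ = 0.2667 < 1, system is stable.
Offered load a = λ/μ = cρ = 10.4/7.8 = 1.3333
P₀ = [ Σₙ₌₀^4 aⁿ/n! + a^5/(5!(1-ρ)) ]⁻¹
Σ = a^0/0! + a^1/1! + a^2/2! + a^3/3! + a^4/4! = 1.0000 + 1.3333 + 0.8889 + 0.3951 + 0.1317 = 3.7490
a^5/(5!(1-ρ)) = 4.2140/(120 × 0.7333) = 0.04789
P₀ = 1/(3.7490 + 0.04789) = 0.2634
Lq = P₀·a^5·ρ / (5!(1-ρ)²) = 0.26338 × 4.2140 × 0.26667 / (120 × 0.53778) = 0.004586
Wq = Lq/λ = 0.004586/10.4 = 0.0004410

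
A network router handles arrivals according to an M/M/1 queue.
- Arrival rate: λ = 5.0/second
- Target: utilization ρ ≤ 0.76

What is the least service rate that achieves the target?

ρ = λ/μ, so μ = λ/ρ
μ ≥ 5.0/0.76 = 6.5789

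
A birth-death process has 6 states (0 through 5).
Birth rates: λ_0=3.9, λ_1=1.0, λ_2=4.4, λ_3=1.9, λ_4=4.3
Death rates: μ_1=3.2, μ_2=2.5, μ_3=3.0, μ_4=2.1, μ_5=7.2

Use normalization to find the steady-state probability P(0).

Ratios P(n)/P(0) = (λ₀···λₙ₋₁)/(μ₁···μₙ):
P(1)/P(0) = (3.9)/(3.2) = 1.2188
P(2)/P(0) = (3.9×1.0)/(3.2×2.5) = 0.4875
P(3)/P(0) = (3.9×1.0×4.4)/(3.2×2.5×3.0) = 0.7150
P(4)/P(0) = (3.9×1.0×4.4×1.9)/(3.2×2.5×3.0×2.1) = 0.6469
P(5)/P(0) = (3.9×1.0×4.4×1.9×4.3)/(3.2×2.5×3.0×2.1×7.2) = 0.3863

Normalization: ∑ P(n) = 1
P(0) × (1.0000 + 1.2188 + 0.4875 + 0.7150 + 0.6469 + 0.3863) = 1
P(0) × 4.4545 = 1
P(0) = 1/4.4545 = 0.2245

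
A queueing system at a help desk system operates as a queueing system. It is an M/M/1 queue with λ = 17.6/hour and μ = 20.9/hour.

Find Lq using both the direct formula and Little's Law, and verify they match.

Method 1 (direct): Lq = λ²/(μ(μ-λ)) = 309.76/(20.9 × 3.30) = 4.4912

Method 2 (Little's Law):
W = 1/(μ-λ) = 1/3.30 = 0.30303
Wq = W - 1/μ = 0.30303 - 0.047847 = 0.25518
Lq = λWq = 17.6 × 0.25518 = 4.4912 ✔ (matches Method 1)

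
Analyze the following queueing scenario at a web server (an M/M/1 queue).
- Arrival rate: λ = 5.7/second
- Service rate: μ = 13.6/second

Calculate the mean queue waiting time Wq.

First, compute utilization: ρ = λ/μ = 5.7/13.6 = 0.4191
For M/M/1: Wq = λ/(μ(μ-λ))
Wq = 5.7/(13.6 × (13.6-5.7))
Wq = 5.7/(13.6 × 7.90)
Wq = 0.05305 seconds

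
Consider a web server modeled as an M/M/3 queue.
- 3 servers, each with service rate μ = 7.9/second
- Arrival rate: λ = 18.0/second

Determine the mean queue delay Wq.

Traffic intensity: ρ = λ/(cμ) = 18.0/(3×7.9) = 0.7595
Since ρ = 0.7595 < 1, system is stable.
Offered load a = λ/μ = cρ = 18.0/7.9 = 2.2785
P₀ = [ Σₙ₌₀^2 aⁿ/n! + a^3/(3!(1-ρ)) ]⁻¹
Σ = a^0/0! + a^1/1! + a^2/2! = 1.0000 + 2.2785 + 2.5957 = 5.8742
a^3/(3!(1-ρ)) = 11.8287/(6 × 0.240506) = 8.1971
P₀ = 1/(5.8742 + 8.1971) = 0.07107
Lq = P₀·a^3·ρ / (3!(1-ρ)²) = 0.071067 × 11.8287 × 0.75949 / (6 × 0.057843) = 1.8396
Wq = Lq/λ = 1.8396/18.0 = 0.1022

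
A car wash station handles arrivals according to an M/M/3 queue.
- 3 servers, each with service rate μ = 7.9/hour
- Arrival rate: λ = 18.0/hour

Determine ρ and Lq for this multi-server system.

Traffic intensity: ρ = λ/(cμ) = 18.0/(3×7.9) = 0.7595
Since ρ = 0.7595 < 1, system is stable.
Offered load a = λ/μ = cρ = 18.0/7.9 = 2.2785
P₀ = [ Σₙ₌₀^2 aⁿ/n! + a^3/(3!(1-ρ)) ]⁻¹
Σ = a^0/0! + a^1/1! + a^2/2! = 1.0000 + 2.2785 + 2.5957 = 5.8742
a^3/(3!(1-ρ)) = 11.8287/(6 × 0.240506) = 8.1971
P₀ = 1/(5.8742 + 8.1971) = 0.07107
Lq = P₀·a^3·ρ / (3!(1-ρ)²) = 0.071067 × 11.8287 × 0.75949 / (6 × 0.057843) = 1.8396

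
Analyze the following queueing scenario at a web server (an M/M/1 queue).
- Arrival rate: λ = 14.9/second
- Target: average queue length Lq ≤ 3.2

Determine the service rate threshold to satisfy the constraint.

For M/M/1: Lq = λ²/(μ(μ-λ))
Need Lq ≤ 3.2, i.e. μ(μ-λ) ≥ λ²/3.2
μ² - 14.9μ - 222.01/3.2 ≥ 0  →  μ² - 14.9μ - 69.37812 ≥ 0
Quadratic formula (positive root): μ = [λ + √(λ² + 4×69.37812)]/2
Discriminant: 222.01 + 4×69.37812 = 499.5225, √499.5225 = 22.3500
μ ≥ (14.9 + 22.3500)/2 = 18.6250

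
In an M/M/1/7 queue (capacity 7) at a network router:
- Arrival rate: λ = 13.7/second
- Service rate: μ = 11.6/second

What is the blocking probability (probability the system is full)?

ρ = λ/μ = 13.7/11.6 = 1.18103
P₀ = (1-ρ)/(1-ρ^(K+1)) = (1-1.18103)/(1-1.18103^8) = -0.18103/-2.7852 = 0.06500
P_K = P₀×ρ^K = 0.06500 × 1.18103^7 = 0.06500 × 3.2050 = 0.2083
Blocking probability = 20.83%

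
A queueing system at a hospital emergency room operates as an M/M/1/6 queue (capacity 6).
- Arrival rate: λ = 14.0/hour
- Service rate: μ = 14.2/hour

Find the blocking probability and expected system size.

ρ = λ/μ = 14.0/14.2 = 0.98592
P₀ = (1-ρ)/(1-ρ^(K+1)) = (1-0.98592)/(1-0.98592^7) = 0.01408/0.09449 = 0.1490
P_K = P₀×ρ^K = 0.14901 × 0.98592^6 = 0.14901 × 0.91844 = 0.1369
Blocking probability P_6 = 0.1369 (13.69%)
L = ρ[1 - (K+1)ρ^K + Kρ^(K+1)] / [(1-ρ)(1-ρ^(K+1))]
L = 0.98592 × (1 - 7×0.91843846 + 6×0.90550684) / ((1 - 0.98592) × (1 - 0.90550684)) = 2.9433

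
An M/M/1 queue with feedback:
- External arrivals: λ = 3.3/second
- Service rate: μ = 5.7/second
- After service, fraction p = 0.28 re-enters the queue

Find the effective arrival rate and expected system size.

Effective arrival rate: λ_eff = λ/(1-p) = 3.3/(1-0.28) = 3.3/0.72 = 4.583333
ρ = λ_eff/μ = 4.583333/5.7 = 0.804094
L = ρ/(1-ρ) = 0.804094/(1-0.804094) = 4.1045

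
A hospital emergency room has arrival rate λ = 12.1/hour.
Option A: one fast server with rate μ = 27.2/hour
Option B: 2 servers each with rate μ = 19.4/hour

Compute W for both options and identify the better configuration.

Option A: single server μ = 27.2 (M/M/1)
  ρ_A = 12.1/27.2 = 0.4449
  W_A = 1/(μ-λ) = 1/(27.2-12.1) = 1/15.10 = 0.06623

Option B: 2 servers μ = 19.4 (M/M/2)
  ρ_B = λ/(cμ) = 12.1/(2×19.4) = 0.3119
  Offered load a = λ/μ = cρ = 12.1/19.4 = 0.6237
  P₀ = [ Σₙ₌₀^1 aⁿ/n! + a^2/(2!(1-ρ)) ]⁻¹
  Σ = a^0/0! + a^1/1! = 1.0000 + 0.6237 = 1.6237
  a^2/(2!(1-ρ)) = 0.3890/(2 × 0.6881) = 0.2827
  P₀ = 1/(1.6237 + 0.28266) = 0.5246
  Lq = P₀·a^2·ρ / (2!(1-ρ)²) = 0.524558 × 0.389016 × 0.311856 / (2 × 0.473543) = 0.06719
  Wq_B = Lq/λ = 0.06719/12.1 = 0.005553
  W_B = Wq_B + 1/μ = 0.005553 + 0.05155 = 0.05710

Since W_B = 0.05710 < W_A = 0.06623, Option B (multiple servers) has the shorter time in system.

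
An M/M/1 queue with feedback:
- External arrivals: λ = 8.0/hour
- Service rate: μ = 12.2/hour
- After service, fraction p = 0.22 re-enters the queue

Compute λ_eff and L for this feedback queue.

Effective arrival rate: λ_eff = λ/(1-p) = 8.0/(1-0.22) = 8.0/0.78 = 10.2564
ρ = λ_eff/μ = 10.2564/12.2 = 0.840689
L = ρ/(1-ρ) = 0.840689/(1-0.840689) = 5.2770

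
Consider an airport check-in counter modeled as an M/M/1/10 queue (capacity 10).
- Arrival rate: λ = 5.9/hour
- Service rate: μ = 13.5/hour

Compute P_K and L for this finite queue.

ρ = λ/μ = 5.9/13.5 = 0.43704
P₀ = (1-ρ)/(1-ρ^(K+1)) = (1-0.43704)/(1-0.43704^11) = 0.56296/0.99989 = 0.5630
P_K = P₀×ρ^K = 0.5630 × 0.43704^10 = 0.5630 × 0.0002542 = 0.0001431
Blocking probability P_10 = 0.0001431 (0.01431%)
L = ρ[1 - (K+1)ρ^K + Kρ^(K+1)] / [(1-ρ)(1-ρ^(K+1))]
L = 0.43704 × (1 - 11×0.0002542 + 10×0.0001111) / ((1 - 0.43704) × (1 - 0.0001111)) = 0.7751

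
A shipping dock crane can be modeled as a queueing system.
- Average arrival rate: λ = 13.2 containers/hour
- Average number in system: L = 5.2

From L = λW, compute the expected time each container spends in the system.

Little's Law: L = λW, so W = L/λ
W = 5.2/13.2 = 0.3939 hours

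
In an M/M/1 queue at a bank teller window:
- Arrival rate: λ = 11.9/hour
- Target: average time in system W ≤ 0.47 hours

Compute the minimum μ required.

For M/M/1: W = 1/(μ-λ)
Need W ≤ 0.47, so 1/(μ-λ) ≤ 0.47
μ - λ ≥ 1/0.47 = 2.1277
μ ≥ 11.9 + 2.1277 = 14.0277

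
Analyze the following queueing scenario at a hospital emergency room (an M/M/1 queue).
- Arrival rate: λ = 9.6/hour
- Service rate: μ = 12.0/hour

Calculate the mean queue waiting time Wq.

First, compute utilization: ρ = λ/μ = 9.6/12.0 = 0.8000
For M/M/1: Wq = λ/(μ(μ-λ))
Wq = 9.6/(12.0 × (12.0-9.6))
Wq = 9.6/(12.0 × 2.40)
Wq = 0.3333 hours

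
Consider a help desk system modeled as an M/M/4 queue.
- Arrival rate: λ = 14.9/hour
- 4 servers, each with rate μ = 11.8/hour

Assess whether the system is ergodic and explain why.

Stability requires ρ = λ/(cμ) < 1
ρ = 14.9/(4 × 11.8) = 14.9/47.20 = 0.3157
Since 0.3157 < 1, the system is STABLE.
The servers are busy 31.57% of the time.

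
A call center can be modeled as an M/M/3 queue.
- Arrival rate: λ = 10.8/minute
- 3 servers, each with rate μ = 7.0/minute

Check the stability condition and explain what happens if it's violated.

Stability requires ρ = λ/(cμ) < 1
ρ = 10.8/(3 × 7.0) = 10.8/21.00 = 0.5143
Since 0.5143 < 1, the system is STABLE.
The servers are busy 51.43% of the time.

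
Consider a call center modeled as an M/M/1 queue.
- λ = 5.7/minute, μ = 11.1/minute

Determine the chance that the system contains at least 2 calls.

ρ = λ/μ = 5.7/11.1 = 0.5135
P(N ≥ n) = ρⁿ
P(N ≥ 2) = 0.5135^2
P(N ≥ 2) = 0.2637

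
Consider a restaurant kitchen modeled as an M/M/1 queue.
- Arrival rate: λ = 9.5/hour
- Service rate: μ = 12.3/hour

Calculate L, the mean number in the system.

ρ = λ/μ = 9.5/12.3 = 0.7724
For M/M/1: L = λ/(μ-λ)
L = 9.5/(12.3-9.5) = 9.5/2.80
L = 3.3929 orders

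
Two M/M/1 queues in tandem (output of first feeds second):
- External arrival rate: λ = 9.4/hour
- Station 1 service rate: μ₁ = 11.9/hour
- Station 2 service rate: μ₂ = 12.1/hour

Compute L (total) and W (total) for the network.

By Jackson's theorem, each station behaves as independent M/M/1.
Station 1: ρ₁ = 9.4/11.9 = 0.7899, L₁ = ρ₁/(1-ρ₁) = λ/(μ₁-λ) = 9.4/2.50 = 3.7600
Station 2: ρ₂ = 9.4/12.1 = 0.7769, L₂ = ρ₂/(1-ρ₂) = λ/(μ₂-λ) = 9.4/2.70 = 3.4815
Total: L = L₁ + L₂ = 3.7600 + 3.4815 = 7.2415
W = L/λ = 7.2415/9.4 = 0.7704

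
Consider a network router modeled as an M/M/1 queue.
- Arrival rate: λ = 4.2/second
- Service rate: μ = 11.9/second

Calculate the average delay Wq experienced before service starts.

First, compute utilization: ρ = λ/μ = 4.2/11.9 = 0.3529
For M/M/1: Wq = λ/(μ(μ-λ))
Wq = 4.2/(11.9 × (11.9-4.2))
Wq = 4.2/(11.9 × 7.70)
Wq = 0.04584 seconds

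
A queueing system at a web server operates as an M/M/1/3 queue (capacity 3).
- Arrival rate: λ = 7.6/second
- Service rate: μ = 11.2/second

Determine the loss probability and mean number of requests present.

ρ = λ/μ = 7.6/11.2 = 0.67857
P₀ = (1-ρ)/(1-ρ^(K+1)) = (1-0.67857)/(1-0.67857^4) = 0.3214/0.7880 = 0.4079
P_K = P₀×ρ^K = 0.4079 × 0.67857^3 = 0.4079 × 0.3125 = 0.1275
Blocking probability P_3 = 0.1275 (12.75%)
L = ρ[1 - (K+1)ρ^K + Kρ^(K+1)] / [(1-ρ)(1-ρ^(K+1))]
L = 0.67857 × (1 - 4×0.31245 + 3×0.21202) / ((1 - 0.67857) × (1 - 0.21202)) = 1.0348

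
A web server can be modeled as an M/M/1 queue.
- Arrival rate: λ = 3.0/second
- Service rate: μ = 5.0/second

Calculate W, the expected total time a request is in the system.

First, compute utilization: ρ = λ/μ = 3.0/5.0 = 0.6000
For M/M/1: W = 1/(μ-λ)
W = 1/(5.0-3.0) = 1/2.00
W = 0.5000 seconds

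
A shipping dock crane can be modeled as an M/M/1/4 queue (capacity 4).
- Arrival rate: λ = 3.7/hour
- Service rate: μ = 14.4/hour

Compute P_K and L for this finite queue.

ρ = λ/μ = 3.7/14.4 = 0.25694
P₀ = (1-ρ)/(1-ρ^(K+1)) = (1-0.25694)/(1-0.25694^5) = 0.7431/0.9989 = 0.7439
P_K = P₀×ρ^K = 0.7439 × 0.25694^4 = 0.7439 × 0.004358 = 0.003242
Blocking probability P_4 = 0.003242 (0.32%)
L = ρ[1 - (K+1)ρ^K + Kρ^(K+1)] / [(1-ρ)(1-ρ^(K+1))]
L = 0.25694 × (1 - 5×0.004358 + 4×0.001120) / ((1 - 0.25694) × (1 - 0.001120)) = 0.3402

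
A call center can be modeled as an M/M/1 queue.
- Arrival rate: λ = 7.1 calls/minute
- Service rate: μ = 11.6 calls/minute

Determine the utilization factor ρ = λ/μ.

Server utilization: ρ = λ/μ
ρ = 7.1/11.6 = 0.6121
The server is busy 61.21% of the time.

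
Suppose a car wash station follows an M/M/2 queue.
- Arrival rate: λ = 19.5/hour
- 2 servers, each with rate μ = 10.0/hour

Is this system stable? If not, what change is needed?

Stability requires ρ = λ/(cμ) < 1
ρ = 19.5/(2 × 10.0) = 19.5/20.00 = 0.9750
Since 0.9750 < 1, the system is STABLE.
The servers are busy 97.50% of the time.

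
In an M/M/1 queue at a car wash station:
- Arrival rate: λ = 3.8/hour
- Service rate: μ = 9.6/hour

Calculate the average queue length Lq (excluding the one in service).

ρ = λ/μ = 3.8/9.6 = 0.3958
For M/M/1: Lq = λ²/(μ(μ-λ))
Lq = 14.44/(9.6 × 5.80)
Lq = 0.2593 cars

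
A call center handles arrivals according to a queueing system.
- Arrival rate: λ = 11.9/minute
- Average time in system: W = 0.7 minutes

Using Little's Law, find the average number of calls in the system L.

Little's Law: L = λW
L = 11.9 × 0.7 = 8.3300 calls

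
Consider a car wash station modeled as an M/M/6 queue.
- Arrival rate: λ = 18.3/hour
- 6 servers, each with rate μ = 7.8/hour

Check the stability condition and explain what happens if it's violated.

Stability requires ρ = λ/(cμ) < 1
ρ = 18.3/(6 × 7.8) = 18.3/46.80 = 0.3910
Since 0.3910 < 1, the system is STABLE.
The servers are busy 39.10% of the time.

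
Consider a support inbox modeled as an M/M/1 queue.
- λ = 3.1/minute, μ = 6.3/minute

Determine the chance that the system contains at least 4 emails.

ρ = λ/μ = 3.1/6.3 = 0.4920635
P(N ≥ n) = ρⁿ
P(N ≥ 4) = 0.4920635^4
P(N ≥ 4) = 0.05863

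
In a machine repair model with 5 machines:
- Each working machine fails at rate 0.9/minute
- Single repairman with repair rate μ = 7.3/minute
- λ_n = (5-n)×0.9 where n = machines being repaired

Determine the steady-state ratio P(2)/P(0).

P(2)/P(0) = ∏_{i=0}^{2-1} λ_i/μ_{i+1}
= (5-0)×0.9/7.3 × (5-1)×0.9/7.3
= 0.3040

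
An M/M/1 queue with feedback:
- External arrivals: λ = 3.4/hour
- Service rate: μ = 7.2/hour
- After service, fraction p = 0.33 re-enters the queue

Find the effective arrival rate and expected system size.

Effective arrival rate: λ_eff = λ/(1-p) = 3.4/(1-0.33) = 3.4/0.67 = 5.0746
ρ = λ_eff/μ = 5.0746/7.2 = 0.70481
L = ρ/(1-ρ) = 0.70481/(1-0.70481) = 2.3876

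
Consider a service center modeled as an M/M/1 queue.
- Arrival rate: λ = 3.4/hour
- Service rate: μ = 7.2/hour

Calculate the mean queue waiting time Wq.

First, compute utilization: ρ = λ/μ = 3.4/7.2 = 0.4722
For M/M/1: Wq = λ/(μ(μ-λ))
Wq = 3.4/(7.2 × (7.2-3.4))
Wq = 3.4/(7.2 × 3.80)
Wq = 0.1243 hours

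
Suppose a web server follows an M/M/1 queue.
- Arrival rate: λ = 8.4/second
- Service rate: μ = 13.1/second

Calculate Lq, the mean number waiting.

ρ = λ/μ = 8.4/13.1 = 0.6412
For M/M/1: Lq = λ²/(μ(μ-λ))
Lq = 70.56/(13.1 × 4.70)
Lq = 1.1460 requests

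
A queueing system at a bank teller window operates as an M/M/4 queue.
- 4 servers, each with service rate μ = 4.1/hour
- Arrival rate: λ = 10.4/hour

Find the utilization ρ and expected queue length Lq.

Traffic intensity: ρ = λ/(cμ) = 10.4/(4×4.1) = 0.6341
Since ρ = 0.6341 < 1, system is stable.
Offered load a = λ/μ = cρ = 10.4/4.1 = 2.5366
P₀ = [ Σₙ₌₀^3 aⁿ/n! + a^4/(4!(1-ρ)) ]⁻¹
Σ = a^0/0! + a^1/1! + a^2/2! + a^3/3! = 1.0000 + 2.5366 + 3.2171 + 2.7202 = 9.4739
a^4/(4!(1-ρ)) = 41.3998/(24 × 0.36585) = 4.7150
P₀ = 1/(9.4739 + 4.7150) = 0.07048
Lq = P₀·a^4·ρ / (4!(1-ρ)²) = 0.070478 × 41.3998 × 0.63415 / (24 × 0.13385) = 0.5760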